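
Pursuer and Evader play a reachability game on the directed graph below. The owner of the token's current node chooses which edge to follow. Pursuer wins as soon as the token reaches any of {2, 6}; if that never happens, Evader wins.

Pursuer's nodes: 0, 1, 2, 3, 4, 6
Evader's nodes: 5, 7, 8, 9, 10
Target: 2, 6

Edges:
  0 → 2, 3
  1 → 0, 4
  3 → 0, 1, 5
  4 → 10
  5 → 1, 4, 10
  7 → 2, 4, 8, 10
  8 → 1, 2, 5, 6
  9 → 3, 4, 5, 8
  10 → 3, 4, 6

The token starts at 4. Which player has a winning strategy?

A0 = {2, 6}
A1: add {0} — 0 (Pursuer) has 0→2.
A2: add {1, 3} — 1 (Pursuer) has 1→0; 3 (Pursuer) has 3→0.
A3 = A2; e.g. 4 (Pursuer) has no edge into A2. Fixed point.
4 never enters the attractor, so Evader can avoid the target forever.

Evader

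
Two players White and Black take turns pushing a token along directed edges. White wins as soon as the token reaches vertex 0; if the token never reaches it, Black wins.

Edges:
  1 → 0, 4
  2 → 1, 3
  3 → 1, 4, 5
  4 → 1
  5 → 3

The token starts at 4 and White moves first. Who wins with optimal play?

Track states (vertex, player-to-move).
A0 = {(0,White), (0,Black)}
A1: add {(1,White)}.
A2: add {(4,Black)}.
A3: add {(3,White)}.
A4: add {(2,Black), (5,Black)}.
A5 = A4; e.g. (1,Black) stays out. (4,White) never enters ⇒ Black avoids the target.

Black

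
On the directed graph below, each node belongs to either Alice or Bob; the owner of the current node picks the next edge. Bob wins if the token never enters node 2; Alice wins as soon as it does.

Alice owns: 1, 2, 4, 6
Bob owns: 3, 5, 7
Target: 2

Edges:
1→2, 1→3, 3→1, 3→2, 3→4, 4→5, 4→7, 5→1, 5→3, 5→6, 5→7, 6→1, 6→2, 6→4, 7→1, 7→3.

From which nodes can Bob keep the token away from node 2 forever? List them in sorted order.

A0 = {2}
A1: add {1, 6} — 1 (Alice) has 1→2; 6 (Alice) has 6→2.
A2 = A1; e.g. 3 (Bob) can still go to 4. Fixed point.
Alice's attractor = {1, 2, 6}; Bob avoids the target exactly from the complement.

3, 4, 5, 7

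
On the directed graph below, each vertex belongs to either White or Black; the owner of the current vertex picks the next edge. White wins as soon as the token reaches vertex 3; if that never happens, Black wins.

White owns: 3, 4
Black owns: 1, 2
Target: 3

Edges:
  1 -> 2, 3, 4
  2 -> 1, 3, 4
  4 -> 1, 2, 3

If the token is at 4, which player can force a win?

White

A0 = {3}
A1: add {4} — 4 (White) has 4→3.
A2 = A1; e.g. 1 (Black) can still go to 2. Fixed point.
4 ∈ A1, so White can force the target.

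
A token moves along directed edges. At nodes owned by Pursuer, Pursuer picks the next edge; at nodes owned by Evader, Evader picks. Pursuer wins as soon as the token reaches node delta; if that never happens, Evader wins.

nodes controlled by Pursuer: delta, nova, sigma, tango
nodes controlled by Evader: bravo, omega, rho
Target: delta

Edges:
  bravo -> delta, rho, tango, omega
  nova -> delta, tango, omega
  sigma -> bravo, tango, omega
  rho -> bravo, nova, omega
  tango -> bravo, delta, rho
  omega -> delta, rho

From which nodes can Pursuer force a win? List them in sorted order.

A0 = {delta}
A1: add {nova, tango} — nova (Pursuer) has nova→delta; tango (Pursuer) has tango→delta.
A2: add {sigma} — sigma (Pursuer) has sigma→tango.
A3 = A2; e.g. bravo (Evader) can still go to rho. Fixed point.
Pursuer's winning region = {delta, nova, sigma, tango}.

delta, nova, sigma, tango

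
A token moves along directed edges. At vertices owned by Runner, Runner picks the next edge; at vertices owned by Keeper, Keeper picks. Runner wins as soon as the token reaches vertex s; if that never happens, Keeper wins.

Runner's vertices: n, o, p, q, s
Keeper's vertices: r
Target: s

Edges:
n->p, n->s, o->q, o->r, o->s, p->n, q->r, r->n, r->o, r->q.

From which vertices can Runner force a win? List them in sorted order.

n, o, p, s

A0 = {s}
A1: add {n, o} — n (Runner) has n→s; o (Runner) has o→s.
A2: add {p} — p (Runner) has p→n.
A3 = A2; e.g. q (Runner) has no edge into A2. Fixed point.
Runner's winning region = {n, o, p, s}.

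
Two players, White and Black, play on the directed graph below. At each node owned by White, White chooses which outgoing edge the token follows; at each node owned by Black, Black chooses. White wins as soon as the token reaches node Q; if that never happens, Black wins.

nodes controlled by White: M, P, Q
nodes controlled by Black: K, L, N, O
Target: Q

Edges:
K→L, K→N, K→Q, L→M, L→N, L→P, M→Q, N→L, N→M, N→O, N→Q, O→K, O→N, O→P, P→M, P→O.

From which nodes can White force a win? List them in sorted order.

A0 = {Q}
A1: add {M} — M (White) has M→Q.
A2: add {P} — P (White) has P→M.
A3 = A2; e.g. K (Black) can still go to L. Fixed point.
White's winning region = {M, P, Q}.

M, P, Q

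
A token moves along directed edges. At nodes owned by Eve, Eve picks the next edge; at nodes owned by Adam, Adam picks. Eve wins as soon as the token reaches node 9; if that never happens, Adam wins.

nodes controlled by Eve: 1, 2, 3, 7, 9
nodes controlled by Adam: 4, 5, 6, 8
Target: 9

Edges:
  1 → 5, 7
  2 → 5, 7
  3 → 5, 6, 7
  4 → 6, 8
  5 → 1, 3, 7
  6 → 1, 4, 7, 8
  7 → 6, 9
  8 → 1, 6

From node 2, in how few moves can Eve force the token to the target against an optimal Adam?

2

A0 = {9}
A1: add {7} — 7 (Eve) has 7→9.
A2: add {1, 2, 3} — 1 (Eve) has 1→7; 2 (Eve) has 2→7; 3 (Eve) has 3→7.
2 enters the attractor at level 2, so Eve can force the target in 2 moves from there.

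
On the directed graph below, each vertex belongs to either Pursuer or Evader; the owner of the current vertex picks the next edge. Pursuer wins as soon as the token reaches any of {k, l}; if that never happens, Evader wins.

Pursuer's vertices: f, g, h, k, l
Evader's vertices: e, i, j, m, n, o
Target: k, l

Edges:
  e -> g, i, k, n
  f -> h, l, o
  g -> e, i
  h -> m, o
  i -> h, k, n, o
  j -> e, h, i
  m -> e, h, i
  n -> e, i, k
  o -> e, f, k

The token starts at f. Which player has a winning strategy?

Pursuer

A0 = {k, l}
A1: add {f} — f (Pursuer) has f→l.
A2 = A1; e.g. e (Evader) can still go to g. Fixed point.
f ∈ A1, so Pursuer can force the target.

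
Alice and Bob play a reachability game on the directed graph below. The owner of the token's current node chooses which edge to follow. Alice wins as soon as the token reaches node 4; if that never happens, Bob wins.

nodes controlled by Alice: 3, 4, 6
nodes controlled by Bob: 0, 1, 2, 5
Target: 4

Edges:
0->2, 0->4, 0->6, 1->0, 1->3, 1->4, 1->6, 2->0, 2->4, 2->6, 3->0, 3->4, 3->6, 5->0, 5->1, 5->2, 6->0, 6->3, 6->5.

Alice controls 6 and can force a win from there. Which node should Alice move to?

3

A0 = {4}
A1: add {3} — 3 (Alice) has 3→4.
A2: add {6} — 6 (Alice) has 6→3.
A3 = A2; e.g. 0 (Bob) can still go to 2. Fixed point.
From 6, successor 3 is in the attractor (rank 1); the other successors 0, 5 are not.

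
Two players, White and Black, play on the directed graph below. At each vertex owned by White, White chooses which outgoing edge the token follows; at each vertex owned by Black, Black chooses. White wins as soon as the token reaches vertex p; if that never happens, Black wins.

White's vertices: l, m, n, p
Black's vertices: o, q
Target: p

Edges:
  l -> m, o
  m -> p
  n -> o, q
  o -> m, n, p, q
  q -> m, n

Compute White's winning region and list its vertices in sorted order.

A0 = {p}
A1: add {m} — m (White) has m→p.
A2: add {l} — l (White) has l→m.
A3 = A2; e.g. n (White) has no edge into A2. Fixed point.
White's winning region = {l, m, p}.

l, m, p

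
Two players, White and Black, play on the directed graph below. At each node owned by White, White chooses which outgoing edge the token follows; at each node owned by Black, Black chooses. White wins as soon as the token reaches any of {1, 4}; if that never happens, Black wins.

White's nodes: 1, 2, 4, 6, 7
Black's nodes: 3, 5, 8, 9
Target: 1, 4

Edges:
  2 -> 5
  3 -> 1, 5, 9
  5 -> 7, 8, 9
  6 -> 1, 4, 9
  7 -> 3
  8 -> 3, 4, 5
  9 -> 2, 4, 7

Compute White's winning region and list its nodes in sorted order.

1, 4, 6

A0 = {1, 4}
A1: add {6} — 6 (White) has 6→1.
A2 = A1; e.g. 2 (White) has no edge into A1. Fixed point.
White's winning region = {1, 4, 6}.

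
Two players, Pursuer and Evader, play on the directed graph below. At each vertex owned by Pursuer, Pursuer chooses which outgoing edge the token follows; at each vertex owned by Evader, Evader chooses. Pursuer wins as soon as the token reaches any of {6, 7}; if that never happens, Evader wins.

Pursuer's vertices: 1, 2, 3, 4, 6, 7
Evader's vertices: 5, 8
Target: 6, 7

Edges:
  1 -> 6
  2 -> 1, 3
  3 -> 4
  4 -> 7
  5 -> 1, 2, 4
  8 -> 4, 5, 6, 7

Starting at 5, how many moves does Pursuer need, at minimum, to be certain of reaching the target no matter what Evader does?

A0 = {6, 7}
A1: add {1, 4} — 1 (Pursuer) has 1→6; 4 (Pursuer) has 4→7.
A2: add {2, 3} — 2 (Pursuer) has 2→1; 3 (Pursuer) has 3→4.
A3: add {5} — 5 (Evader): all of {1, 2, 4} already in.
5 enters the attractor at level 3, so Pursuer can force the target in 3 moves from there.

3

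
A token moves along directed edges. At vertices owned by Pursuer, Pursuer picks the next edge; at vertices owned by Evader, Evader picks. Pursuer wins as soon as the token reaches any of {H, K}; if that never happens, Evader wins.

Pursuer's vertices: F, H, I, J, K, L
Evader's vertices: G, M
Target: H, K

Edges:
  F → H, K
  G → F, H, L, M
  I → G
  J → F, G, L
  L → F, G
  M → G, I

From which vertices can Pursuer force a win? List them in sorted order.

A0 = {H, K}
A1: add {F} — F (Pursuer) has F→H.
A2: add {J, L} — J (Pursuer) has J→F; L (Pursuer) has L→F.
A3 = A2; e.g. G (Evader) can still go to M. Fixed point.
Pursuer's winning region = {F, H, J, K, L}.

F, H, J, K, L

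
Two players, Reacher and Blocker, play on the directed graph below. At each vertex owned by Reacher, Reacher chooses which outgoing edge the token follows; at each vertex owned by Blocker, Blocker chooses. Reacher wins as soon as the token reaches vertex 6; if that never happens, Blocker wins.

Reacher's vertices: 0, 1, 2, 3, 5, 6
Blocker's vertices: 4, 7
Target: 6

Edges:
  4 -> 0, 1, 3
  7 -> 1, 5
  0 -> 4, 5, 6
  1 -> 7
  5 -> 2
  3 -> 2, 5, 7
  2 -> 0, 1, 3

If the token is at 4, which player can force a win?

Blocker

A0 = {6}
A1: add {0} — 0 (Reacher) has 0→6.
A2: add {2} — 2 (Reacher) has 2→0.
A3: add {3, 5} — 3 (Reacher) has 3→2; 5 (Reacher) has 5→2.
A4 = A3; e.g. 1 (Reacher) has no edge into A3. Fixed point.
4 never enters the attractor, so Blocker can avoid the target forever.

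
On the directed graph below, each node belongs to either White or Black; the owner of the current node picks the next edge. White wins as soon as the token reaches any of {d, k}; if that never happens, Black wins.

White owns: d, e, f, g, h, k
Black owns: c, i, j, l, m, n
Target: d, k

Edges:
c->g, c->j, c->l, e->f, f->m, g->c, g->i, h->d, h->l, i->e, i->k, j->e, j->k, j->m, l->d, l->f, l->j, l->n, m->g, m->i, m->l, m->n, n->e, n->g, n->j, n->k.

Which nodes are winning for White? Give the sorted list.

A0 = {d, k}
A1: add {h} — h (White) has h→d.
A2 = A1; e.g. c (Black) can still go to g. Fixed point.
White's winning region = {d, h, k}.

d, h, k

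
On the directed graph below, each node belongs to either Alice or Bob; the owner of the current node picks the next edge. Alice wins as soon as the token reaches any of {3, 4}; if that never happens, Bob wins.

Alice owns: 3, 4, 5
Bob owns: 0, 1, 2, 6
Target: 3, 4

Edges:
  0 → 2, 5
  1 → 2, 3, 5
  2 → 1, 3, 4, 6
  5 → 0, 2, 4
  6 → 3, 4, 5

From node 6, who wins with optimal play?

A0 = {3, 4}
A1: add {5} — 5 (Alice) has 5→4.
A2: add {6} — 6 (Bob): all of {3, 4, 5} already in.
A3 = A2; e.g. 0 (Bob) can still go to 2. Fixed point.
6 ∈ A2, so Alice can force the target.

Alice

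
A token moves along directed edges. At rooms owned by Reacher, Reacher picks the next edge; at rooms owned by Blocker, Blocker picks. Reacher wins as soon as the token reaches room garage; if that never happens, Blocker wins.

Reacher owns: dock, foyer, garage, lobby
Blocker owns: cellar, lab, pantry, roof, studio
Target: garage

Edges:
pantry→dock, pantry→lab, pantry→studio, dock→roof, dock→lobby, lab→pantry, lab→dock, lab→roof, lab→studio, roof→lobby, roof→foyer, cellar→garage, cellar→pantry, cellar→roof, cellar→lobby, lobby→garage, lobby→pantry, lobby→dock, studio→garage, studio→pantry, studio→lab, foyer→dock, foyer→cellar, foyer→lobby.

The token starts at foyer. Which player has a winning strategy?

Reacher

A0 = {garage}
A1: add {lobby} — lobby (Reacher) has lobby→garage.
A2: add {dock, foyer} — dock (Reacher) has dock→lobby; foyer (Reacher) has foyer→lobby.
foyer ∈ A2, so Reacher can force the target.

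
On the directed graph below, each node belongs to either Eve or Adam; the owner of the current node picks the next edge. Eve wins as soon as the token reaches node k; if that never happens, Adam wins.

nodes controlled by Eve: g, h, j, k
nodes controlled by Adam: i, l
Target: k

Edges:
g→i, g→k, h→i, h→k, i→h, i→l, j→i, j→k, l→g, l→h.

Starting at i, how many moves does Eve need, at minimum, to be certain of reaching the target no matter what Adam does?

3

A0 = {k}
A1: add {g, h, j} — g (Eve) has g→k; h (Eve) has h→k; j (Eve) has j→k.
A2: add {l} — l (Adam): all of {g, h} already in.
A3: add {i} — i (Adam): all of {h, l} already in.
A3 = all vertices. Fixed point.
i enters the attractor at level 3, so Eve can force the target in 3 moves from there.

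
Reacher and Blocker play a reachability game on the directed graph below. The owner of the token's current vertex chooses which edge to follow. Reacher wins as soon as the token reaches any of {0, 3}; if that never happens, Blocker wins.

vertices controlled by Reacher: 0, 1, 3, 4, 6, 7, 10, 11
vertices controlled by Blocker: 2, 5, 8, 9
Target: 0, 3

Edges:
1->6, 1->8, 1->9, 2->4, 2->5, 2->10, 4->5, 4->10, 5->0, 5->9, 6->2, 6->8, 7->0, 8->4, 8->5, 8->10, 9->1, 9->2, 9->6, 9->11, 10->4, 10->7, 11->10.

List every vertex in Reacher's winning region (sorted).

A0 = {0, 3}
A1: add {7} — 7 (Reacher) has 7→0.
A2: add {10} — 10 (Reacher) has 10→7.
A3: add {4, 11} — 4 (Reacher) has 4→10; 11 (Reacher) has 11→10.
A4 = A3; e.g. 1 (Reacher) has no edge into A3. Fixed point.
Reacher's winning region = {0, 3, 4, 7, 10, 11}.

0, 3, 4, 7, 10, 11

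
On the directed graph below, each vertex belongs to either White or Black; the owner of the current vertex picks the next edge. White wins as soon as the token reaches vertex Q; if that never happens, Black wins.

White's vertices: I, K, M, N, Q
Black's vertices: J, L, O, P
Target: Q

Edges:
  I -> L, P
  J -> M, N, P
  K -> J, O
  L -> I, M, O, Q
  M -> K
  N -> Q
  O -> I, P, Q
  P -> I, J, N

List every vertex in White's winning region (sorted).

N, Q

A0 = {Q}
A1: add {N} — N (White) has N→Q.
A2 = A1; e.g. I (White) has no edge into A1. Fixed point.
White's winning region = {N, Q}.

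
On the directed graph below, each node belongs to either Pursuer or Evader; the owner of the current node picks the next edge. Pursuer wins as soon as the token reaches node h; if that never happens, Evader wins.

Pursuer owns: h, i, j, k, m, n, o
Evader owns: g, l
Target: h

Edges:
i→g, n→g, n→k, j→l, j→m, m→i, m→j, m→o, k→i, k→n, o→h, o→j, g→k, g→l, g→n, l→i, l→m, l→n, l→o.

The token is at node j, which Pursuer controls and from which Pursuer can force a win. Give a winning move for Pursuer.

m

A0 = {h}
A1: add {o} — o (Pursuer) has o→h.
A2: add {m} — m (Pursuer) has m→o.
A3: add {j} — j (Pursuer) has j→m.
A4 = A3; e.g. g (Evader) can still go to k. Fixed point.
From j, successor m is in the attractor (rank 2); the other successor l is not.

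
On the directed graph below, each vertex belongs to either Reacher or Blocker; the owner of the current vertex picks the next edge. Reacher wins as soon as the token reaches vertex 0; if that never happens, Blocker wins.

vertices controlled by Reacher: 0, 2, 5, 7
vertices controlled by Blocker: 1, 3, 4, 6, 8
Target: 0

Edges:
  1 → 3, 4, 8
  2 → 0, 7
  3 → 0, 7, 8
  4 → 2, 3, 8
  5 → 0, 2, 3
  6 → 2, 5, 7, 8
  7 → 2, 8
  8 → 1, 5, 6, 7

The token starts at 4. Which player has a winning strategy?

A0 = {0}
A1: add {2, 5} — 2 (Reacher) has 2→0; 5 (Reacher) has 5→0.
A2: add {7} — 7 (Reacher) has 7→2.
A3 = A2; e.g. 1 (Blocker) can still go to 3. Fixed point.
4 never enters the attractor, so Blocker can avoid the target forever.

Blocker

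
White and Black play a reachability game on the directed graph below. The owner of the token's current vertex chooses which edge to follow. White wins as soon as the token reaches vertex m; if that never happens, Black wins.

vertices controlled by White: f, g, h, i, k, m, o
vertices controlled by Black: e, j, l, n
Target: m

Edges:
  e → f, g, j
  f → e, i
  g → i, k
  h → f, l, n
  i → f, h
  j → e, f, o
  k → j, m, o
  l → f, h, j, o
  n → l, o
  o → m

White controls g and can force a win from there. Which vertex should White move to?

k

A0 = {m}
A1: add {k, o} — k (White) has k→m; o (White) has o→m.
A2: add {g} — g (White) has g→k.
A3 = A2; e.g. e (Black) can still go to f. Fixed point.
From g, successor k is in the attractor (rank 1); the other successor i is not.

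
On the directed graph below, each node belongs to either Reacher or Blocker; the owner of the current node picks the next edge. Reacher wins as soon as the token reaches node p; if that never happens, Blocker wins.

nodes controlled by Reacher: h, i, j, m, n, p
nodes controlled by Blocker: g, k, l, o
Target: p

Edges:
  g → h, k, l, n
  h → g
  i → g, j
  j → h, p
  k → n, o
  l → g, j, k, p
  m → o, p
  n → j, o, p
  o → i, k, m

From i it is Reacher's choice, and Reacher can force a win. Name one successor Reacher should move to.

A0 = {p}
A1: add {j, m, n} — j (Reacher) has j→p; m (Reacher) has m→p; n (Reacher) has n→p.
A2: add {i} — i (Reacher) has i→j.
A3 = A2; e.g. g (Blocker) can still go to h. Fixed point.
From i, successor j is in the attractor (rank 1); the other successor g is not.

j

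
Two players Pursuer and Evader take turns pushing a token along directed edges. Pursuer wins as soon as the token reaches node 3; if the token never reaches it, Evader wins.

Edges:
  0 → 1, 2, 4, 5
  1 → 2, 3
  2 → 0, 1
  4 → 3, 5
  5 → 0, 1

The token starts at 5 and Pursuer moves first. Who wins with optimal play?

Track states (vertex, player-to-move).
A0 = {(3,Pursuer), (3,Evader)}
A1: add {(1,Pursuer), (4,Pursuer)}.
A2 = A1; e.g. (0,Pursuer) stays out. (5,Pursuer) never enters ⇒ Evader avoids the target.

Evader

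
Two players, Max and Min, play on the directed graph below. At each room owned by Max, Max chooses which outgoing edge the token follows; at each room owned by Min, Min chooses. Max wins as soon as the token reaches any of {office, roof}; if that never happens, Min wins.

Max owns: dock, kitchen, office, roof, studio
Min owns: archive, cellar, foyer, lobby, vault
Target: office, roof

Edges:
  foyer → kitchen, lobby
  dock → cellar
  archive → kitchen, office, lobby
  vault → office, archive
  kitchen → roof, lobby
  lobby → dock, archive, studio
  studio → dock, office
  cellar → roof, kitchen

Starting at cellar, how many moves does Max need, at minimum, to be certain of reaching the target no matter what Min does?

2

A0 = {office, roof}
A1: add {kitchen, studio} — kitchen (Max) has kitchen→roof; studio (Max) has studio→office.
A2: add {cellar} — cellar (Min): all of {roof, kitchen} already in.
cellar enters the attractor at level 2, so Max can force the target in 2 moves from there.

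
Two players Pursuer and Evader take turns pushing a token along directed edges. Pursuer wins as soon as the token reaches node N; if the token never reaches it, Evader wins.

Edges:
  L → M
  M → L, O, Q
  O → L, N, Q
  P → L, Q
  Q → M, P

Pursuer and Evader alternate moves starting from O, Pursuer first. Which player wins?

Track states (vertex, player-to-move).
A0 = {(N,Pursuer), (N,Evader)}
A1: add {(O,Pursuer)}.
(O,Pursuer) ∈ A1 ⇒ Pursuer forces the target.

Pursuer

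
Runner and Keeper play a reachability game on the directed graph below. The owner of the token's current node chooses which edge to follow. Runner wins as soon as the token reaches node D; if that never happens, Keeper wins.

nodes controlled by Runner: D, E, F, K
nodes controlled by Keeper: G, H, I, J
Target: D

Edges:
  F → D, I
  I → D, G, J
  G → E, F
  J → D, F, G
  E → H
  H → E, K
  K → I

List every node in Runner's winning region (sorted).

A0 = {D}
A1: add {F} — F (Runner) has F→D.
A2 = A1; e.g. E (Runner) has no edge into A1. Fixed point.
Runner's winning region = {D, F}.

D, F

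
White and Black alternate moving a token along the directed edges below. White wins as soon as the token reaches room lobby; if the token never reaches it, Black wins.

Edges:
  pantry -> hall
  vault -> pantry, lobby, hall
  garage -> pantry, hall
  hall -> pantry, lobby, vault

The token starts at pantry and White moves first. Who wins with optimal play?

Track states (vertex, player-to-move).
A0 = {(lobby,White), (lobby,Black)}
A1: add {(vault,White), (hall,White)}.
A2: add {(pantry,Black)}.
A3: add {(garage,White)}.
A4 = A3; e.g. (pantry,White) stays out. (pantry,White) never enters ⇒ Black avoids the target.

Black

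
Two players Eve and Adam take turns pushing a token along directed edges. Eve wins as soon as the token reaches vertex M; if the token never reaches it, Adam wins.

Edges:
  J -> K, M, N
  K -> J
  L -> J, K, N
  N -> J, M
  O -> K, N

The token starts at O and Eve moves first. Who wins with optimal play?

Eve

Track states (vertex, player-to-move).
A0 = {(M,Eve), (M,Adam)}
A1: add {(J,Eve), (N,Eve)}.
A2: add {(K,Adam), (N,Adam)}.
A3: add {(L,Eve), (O,Eve)}.
(O,Eve) ∈ A3 ⇒ Eve forces the target.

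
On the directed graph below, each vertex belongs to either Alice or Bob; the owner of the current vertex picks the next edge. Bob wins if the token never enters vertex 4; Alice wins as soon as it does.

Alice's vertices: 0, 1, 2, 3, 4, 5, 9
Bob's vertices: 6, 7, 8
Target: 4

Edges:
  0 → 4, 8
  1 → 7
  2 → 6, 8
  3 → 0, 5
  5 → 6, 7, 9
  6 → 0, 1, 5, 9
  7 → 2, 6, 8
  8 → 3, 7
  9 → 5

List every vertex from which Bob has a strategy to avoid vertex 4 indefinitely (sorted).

1, 2, 5, 6, 7, 8, 9

A0 = {4}
A1: add {0} — 0 (Alice) has 0→4.
A2: add {3} — 3 (Alice) has 3→0.
A3 = A2; e.g. 1 (Alice) has no edge into A2. Fixed point.
Alice's attractor = {0, 3, 4}; Bob avoids the target exactly from the complement.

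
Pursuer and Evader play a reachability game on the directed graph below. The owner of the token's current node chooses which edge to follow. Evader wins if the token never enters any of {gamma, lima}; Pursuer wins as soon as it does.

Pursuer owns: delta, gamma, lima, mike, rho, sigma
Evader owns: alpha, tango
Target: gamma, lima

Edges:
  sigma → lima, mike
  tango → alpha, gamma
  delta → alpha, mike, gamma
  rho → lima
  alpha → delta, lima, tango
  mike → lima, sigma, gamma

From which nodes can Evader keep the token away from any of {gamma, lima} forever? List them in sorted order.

alpha, tango

A0 = {gamma, lima}
A1: add {delta, mike, rho, sigma} — delta (Pursuer) has delta→gamma; sigma (Pursuer) has sigma→lima; mike (Pursuer) has mike→lima; rho (Pursuer) has rho→lima.
A2 = A1; e.g. alpha (Evader) can still go to tango. Fixed point.
Pursuer's attractor = {delta, gamma, lima, mike, rho, sigma}; Evader avoids the target exactly from the complement.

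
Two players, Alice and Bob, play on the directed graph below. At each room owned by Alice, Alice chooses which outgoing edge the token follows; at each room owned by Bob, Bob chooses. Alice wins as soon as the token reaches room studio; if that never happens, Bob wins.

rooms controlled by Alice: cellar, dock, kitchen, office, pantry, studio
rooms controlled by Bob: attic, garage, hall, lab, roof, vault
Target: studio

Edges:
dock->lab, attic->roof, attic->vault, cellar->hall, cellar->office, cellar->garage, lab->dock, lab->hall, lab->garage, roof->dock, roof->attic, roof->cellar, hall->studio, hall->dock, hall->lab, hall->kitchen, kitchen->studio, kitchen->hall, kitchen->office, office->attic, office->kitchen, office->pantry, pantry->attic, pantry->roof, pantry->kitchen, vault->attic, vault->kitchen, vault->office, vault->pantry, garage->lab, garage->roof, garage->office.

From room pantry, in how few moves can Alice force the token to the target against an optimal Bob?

2

A0 = {studio}
A1: add {kitchen} — kitchen (Alice) has kitchen→studio.
A2: add {office, pantry} — office (Alice) has office→kitchen; pantry (Alice) has pantry→kitchen.
pantry enters the attractor at level 2, so Alice can force the target in 2 moves from there.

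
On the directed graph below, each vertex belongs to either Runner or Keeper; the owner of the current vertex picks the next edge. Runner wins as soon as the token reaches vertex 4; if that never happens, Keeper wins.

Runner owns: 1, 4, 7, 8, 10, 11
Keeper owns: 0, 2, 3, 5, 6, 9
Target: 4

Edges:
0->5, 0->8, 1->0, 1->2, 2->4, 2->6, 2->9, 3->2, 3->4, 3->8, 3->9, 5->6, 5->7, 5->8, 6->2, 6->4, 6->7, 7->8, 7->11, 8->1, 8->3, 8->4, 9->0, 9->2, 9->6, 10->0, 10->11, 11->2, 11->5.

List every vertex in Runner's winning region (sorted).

4, 7, 8

A0 = {4}
A1: add {8} — 8 (Runner) has 8→4.
A2: add {7} — 7 (Runner) has 7→8.
A3 = A2; e.g. 0 (Keeper) can still go to 5. Fixed point.
Runner's winning region = {4, 7, 8}.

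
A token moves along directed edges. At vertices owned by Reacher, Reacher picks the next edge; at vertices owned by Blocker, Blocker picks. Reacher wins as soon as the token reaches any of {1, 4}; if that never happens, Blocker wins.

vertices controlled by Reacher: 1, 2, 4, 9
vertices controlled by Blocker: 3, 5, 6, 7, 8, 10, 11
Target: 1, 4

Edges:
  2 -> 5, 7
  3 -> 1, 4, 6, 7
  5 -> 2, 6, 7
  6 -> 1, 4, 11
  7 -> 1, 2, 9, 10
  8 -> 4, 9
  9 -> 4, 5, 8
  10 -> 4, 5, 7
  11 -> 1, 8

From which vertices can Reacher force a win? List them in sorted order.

1, 4, 6, 8, 9, 11

A0 = {1, 4}
A1: add {9} — 9 (Reacher) has 9→4.
A2: add {8} — 8 (Blocker): all of {4, 9} already in.
A3: add {11} — 11 (Blocker): all of {1, 8} already in.
A4: add {6} — 6 (Blocker): all of {1, 4, 11} already in.
A5 = A4; e.g. 2 (Reacher) has no edge into A4. Fixed point.
Reacher's winning region = {1, 4, 6, 8, 9, 11}.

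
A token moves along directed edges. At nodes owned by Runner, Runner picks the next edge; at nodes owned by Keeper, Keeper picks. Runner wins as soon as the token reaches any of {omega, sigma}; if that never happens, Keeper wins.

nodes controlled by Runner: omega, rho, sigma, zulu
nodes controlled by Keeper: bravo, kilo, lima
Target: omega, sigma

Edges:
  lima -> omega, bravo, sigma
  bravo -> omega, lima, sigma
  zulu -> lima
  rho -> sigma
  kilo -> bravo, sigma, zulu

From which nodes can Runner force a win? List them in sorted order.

A0 = {omega, sigma}
A1: add {rho} — rho (Runner) has rho→sigma.
A2 = A1; e.g. lima (Keeper) can still go to bravo. Fixed point.
Runner's winning region = {omega, rho, sigma}.

omega, rho, sigma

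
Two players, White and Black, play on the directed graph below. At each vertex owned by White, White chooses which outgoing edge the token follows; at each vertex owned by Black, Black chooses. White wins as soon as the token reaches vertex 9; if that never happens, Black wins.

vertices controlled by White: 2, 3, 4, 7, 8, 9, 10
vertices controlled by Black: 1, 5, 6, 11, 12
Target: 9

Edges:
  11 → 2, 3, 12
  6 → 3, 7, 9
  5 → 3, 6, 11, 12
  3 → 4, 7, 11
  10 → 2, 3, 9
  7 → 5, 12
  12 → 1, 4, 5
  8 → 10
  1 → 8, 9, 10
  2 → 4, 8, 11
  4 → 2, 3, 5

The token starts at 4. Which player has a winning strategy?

A0 = {9}
A1: add {10} — 10 (White) has 10→9.
A2: add {8} — 8 (White) has 8→10.
A3: add {1, 2} — 1 (Black): all of {8, 9, 10} already in; 2 (White) has 2→8.
A4: add {4} — 4 (White) has 4→2.
4 ∈ A4, so White can force the target.

White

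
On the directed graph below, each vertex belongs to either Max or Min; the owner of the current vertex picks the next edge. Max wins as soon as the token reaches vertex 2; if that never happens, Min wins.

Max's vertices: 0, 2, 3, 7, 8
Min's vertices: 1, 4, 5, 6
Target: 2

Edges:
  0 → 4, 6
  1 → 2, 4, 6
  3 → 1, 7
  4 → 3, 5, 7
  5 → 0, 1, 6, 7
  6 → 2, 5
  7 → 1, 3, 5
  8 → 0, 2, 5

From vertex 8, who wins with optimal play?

A0 = {2}
A1: add {8} — 8 (Max) has 8→2.
A2 = A1; e.g. 0 (Max) has no edge into A1. Fixed point.
8 ∈ A1, so Max can force the target.

Max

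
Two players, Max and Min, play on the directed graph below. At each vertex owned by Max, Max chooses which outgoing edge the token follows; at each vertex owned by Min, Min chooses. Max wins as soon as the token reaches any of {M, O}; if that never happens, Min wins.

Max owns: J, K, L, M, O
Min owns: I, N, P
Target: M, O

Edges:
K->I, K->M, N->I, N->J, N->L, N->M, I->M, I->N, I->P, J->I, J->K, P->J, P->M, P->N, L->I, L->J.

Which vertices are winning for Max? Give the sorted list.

A0 = {M, O}
A1: add {K} — K (Max) has K→M.
A2: add {J} — J (Max) has J→K.
A3: add {L} — L (Max) has L→J.
A4 = A3; e.g. I (Min) can still go to N. Fixed point.
Max's winning region = {J, K, L, M, O}.

J, K, L, M, O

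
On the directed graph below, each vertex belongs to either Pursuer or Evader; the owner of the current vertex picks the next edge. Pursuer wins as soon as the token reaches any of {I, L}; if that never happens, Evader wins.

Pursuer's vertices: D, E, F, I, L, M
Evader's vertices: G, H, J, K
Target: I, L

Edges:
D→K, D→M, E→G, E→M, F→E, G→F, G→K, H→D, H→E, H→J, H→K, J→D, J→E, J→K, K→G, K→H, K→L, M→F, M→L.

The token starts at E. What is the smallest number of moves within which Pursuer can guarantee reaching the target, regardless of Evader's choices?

2

A0 = {I, L}
A1: add {M} — M (Pursuer) has M→L.
A2: add {D, E} — D (Pursuer) has D→M; E (Pursuer) has E→M.
E enters the attractor at level 2, so Pursuer can force the target in 2 moves from there.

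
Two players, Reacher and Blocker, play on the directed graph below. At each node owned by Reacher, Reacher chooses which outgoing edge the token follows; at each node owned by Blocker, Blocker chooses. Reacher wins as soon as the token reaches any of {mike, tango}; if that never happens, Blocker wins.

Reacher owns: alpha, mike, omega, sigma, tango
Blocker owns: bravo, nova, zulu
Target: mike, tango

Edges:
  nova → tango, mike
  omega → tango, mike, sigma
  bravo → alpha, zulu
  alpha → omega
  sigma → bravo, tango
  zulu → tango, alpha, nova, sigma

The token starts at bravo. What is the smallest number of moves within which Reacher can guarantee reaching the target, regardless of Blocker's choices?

4

A0 = {mike, tango}
A1: add {nova, omega, sigma} — omega (Reacher) has omega→tango; nova (Blocker): all of {tango, mike} already in; sigma (Reacher) has sigma→tango.
A2: add {alpha} — alpha (Reacher) has alpha→omega.
A3: add {zulu} — zulu (Blocker): all of {tango, alpha, nova, sigma} already in.
A4: add {bravo} — bravo (Blocker): all of {alpha, zulu} already in.
A4 = all vertices. Fixed point.
bravo enters the attractor at level 4, so Reacher can force the target in 4 moves from there.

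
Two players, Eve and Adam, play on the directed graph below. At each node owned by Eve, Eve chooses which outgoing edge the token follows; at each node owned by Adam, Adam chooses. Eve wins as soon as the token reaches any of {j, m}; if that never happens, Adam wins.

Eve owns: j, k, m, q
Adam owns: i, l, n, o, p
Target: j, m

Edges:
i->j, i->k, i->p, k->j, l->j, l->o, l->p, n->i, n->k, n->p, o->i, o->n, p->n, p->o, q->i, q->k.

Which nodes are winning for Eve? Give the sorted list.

j, k, m, q

A0 = {j, m}
A1: add {k} — k (Eve) has k→j.
A2: add {q} — q (Eve) has q→k.
A3 = A2; e.g. i (Adam) can still go to p. Fixed point.
Eve's winning region = {j, k, m, q}.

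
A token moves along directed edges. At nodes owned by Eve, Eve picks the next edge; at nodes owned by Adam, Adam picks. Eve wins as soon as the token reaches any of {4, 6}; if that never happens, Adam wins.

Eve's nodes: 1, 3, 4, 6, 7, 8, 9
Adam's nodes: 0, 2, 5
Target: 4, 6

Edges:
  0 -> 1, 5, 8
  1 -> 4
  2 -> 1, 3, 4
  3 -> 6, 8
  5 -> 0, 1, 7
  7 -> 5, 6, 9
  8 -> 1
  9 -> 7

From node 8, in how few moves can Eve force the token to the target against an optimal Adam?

2

A0 = {4, 6}
A1: add {1, 3, 7} — 1 (Eve) has 1→4; 3 (Eve) has 3→6; 7 (Eve) has 7→6.
A2: add {2, 8, 9} — 2 (Adam): all of {1, 3, 4} already in; 8 (Eve) has 8→1; 9 (Eve) has 9→7.
A3 = A2; e.g. 0 (Adam) can still go to 5. Fixed point.
8 enters the attractor at level 2, so Eve can force the target in 2 moves from there.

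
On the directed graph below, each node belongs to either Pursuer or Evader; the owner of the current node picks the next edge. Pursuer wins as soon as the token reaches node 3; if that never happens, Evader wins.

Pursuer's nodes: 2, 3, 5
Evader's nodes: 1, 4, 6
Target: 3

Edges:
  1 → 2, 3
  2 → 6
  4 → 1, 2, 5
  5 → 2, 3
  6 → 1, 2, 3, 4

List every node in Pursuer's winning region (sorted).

3, 5

A0 = {3}
A1: add {5} — 5 (Pursuer) has 5→3.
A2 = A1; e.g. 1 (Evader) can still go to 2. Fixed point.
Pursuer's winning region = {3, 5}.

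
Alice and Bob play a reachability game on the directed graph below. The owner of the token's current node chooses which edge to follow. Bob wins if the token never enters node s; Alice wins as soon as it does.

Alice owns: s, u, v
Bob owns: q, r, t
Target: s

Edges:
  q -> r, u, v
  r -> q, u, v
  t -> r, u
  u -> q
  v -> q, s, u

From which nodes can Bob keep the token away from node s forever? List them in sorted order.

A0 = {s}
A1: add {v} — v (Alice) has v→s.
A2 = A1; e.g. q (Bob) can still go to r. Fixed point.
Alice's attractor = {s, v}; Bob avoids the target exactly from the complement.

q, r, t, u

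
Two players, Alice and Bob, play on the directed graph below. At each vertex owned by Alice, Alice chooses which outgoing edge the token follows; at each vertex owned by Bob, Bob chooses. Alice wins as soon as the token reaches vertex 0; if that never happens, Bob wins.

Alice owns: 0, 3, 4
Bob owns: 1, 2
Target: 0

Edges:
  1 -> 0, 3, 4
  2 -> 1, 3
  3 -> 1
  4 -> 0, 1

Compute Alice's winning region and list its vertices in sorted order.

0, 4

A0 = {0}
A1: add {4} — 4 (Alice) has 4→0.
A2 = A1; e.g. 1 (Bob) can still go to 3. Fixed point.
Alice's winning region = {0, 4}.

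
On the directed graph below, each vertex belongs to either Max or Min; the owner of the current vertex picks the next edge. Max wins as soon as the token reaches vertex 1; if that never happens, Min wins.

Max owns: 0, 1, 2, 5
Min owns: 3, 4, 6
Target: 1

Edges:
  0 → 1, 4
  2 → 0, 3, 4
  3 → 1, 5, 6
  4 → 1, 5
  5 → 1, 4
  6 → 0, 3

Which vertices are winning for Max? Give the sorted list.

0, 1, 2, 4, 5

A0 = {1}
A1: add {0, 5} — 0 (Max) has 0→1; 5 (Max) has 5→1.
A2: add {2, 4} — 2 (Max) has 2→0; 4 (Min): all of {1, 5} already in.
A3 = A2; e.g. 3 (Min) can still go to 6. Fixed point.
Max's winning region = {0, 1, 2, 4, 5}.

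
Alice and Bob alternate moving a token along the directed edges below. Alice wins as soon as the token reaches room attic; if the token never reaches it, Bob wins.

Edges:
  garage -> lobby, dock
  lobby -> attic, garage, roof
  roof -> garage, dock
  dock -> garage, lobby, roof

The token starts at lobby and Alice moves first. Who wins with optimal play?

Track states (vertex, player-to-move).
A0 = {(attic,Alice), (attic,Bob)}
A1: add {(lobby,Alice)}.
(lobby,Alice) ∈ A1 ⇒ Alice forces the target.

Alice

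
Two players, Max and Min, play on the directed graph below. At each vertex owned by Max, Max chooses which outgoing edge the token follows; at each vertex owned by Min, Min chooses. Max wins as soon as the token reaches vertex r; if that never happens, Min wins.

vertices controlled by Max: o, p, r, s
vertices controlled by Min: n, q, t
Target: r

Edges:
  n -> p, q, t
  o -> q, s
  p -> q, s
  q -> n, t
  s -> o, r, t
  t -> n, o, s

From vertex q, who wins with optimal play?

A0 = {r}
A1: add {s} — s (Max) has s→r.
A2: add {o, p} — o (Max) has o→s; p (Max) has p→s.
A3 = A2; e.g. n (Min) can still go to q. Fixed point.
q never enters the attractor, so Min can avoid the target forever.

Min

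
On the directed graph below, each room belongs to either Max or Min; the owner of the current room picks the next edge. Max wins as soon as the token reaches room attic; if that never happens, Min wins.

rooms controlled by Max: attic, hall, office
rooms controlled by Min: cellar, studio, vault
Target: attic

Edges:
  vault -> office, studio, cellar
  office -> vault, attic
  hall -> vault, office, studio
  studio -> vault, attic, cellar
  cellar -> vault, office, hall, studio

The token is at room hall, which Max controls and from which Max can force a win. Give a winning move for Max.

office

A0 = {attic}
A1: add {office} — office (Max) has office→attic.
A2: add {hall} — hall (Max) has hall→office.
A3 = A2; e.g. vault (Min) can still go to studio. Fixed point.
From hall, successor office is in the attractor (rank 1); the other successors studio, vault are not.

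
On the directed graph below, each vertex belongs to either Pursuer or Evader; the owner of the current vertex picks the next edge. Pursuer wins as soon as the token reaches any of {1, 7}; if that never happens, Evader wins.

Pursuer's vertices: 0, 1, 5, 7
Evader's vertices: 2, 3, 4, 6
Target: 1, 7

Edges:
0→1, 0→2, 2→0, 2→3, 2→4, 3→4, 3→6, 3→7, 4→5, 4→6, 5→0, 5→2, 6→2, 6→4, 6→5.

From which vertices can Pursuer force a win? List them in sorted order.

0, 1, 5, 7

A0 = {1, 7}
A1: add {0} — 0 (Pursuer) has 0→1.
A2: add {5} — 5 (Pursuer) has 5→0.
A3 = A2; e.g. 2 (Evader) can still go to 3. Fixed point.
Pursuer's winning region = {0, 1, 5, 7}.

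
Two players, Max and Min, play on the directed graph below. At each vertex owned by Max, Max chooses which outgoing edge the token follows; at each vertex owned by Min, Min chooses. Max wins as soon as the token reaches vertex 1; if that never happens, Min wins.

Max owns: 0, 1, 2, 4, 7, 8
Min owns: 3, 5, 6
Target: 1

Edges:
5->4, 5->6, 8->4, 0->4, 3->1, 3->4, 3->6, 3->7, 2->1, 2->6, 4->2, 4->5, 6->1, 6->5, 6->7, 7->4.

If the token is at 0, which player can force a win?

A0 = {1}
A1: add {2} — 2 (Max) has 2→1.
A2: add {4} — 4 (Max) has 4→2.
A3: add {0, 7, 8} — 0 (Max) has 0→4; 7 (Max) has 7→4; 8 (Max) has 8→4.
A4 = A3; e.g. 3 (Min) can still go to 6. Fixed point.
0 ∈ A3, so Max can force the target.

Max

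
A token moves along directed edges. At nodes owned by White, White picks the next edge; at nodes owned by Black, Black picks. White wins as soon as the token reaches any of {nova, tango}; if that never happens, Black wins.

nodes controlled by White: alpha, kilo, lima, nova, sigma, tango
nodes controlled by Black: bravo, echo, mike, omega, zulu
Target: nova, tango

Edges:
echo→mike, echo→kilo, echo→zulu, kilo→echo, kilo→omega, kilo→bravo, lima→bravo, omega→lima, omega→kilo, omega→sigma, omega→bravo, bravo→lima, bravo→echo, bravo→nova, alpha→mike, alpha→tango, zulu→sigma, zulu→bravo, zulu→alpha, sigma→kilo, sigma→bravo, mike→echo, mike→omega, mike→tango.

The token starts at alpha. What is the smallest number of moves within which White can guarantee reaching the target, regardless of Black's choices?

A0 = {nova, tango}
A1: add {alpha} — alpha (White) has alpha→tango.
A2 = A1; e.g. mike (Black) can still go to echo. Fixed point.
alpha enters the attractor at level 1, so White can force the target in 1 move from there.

1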